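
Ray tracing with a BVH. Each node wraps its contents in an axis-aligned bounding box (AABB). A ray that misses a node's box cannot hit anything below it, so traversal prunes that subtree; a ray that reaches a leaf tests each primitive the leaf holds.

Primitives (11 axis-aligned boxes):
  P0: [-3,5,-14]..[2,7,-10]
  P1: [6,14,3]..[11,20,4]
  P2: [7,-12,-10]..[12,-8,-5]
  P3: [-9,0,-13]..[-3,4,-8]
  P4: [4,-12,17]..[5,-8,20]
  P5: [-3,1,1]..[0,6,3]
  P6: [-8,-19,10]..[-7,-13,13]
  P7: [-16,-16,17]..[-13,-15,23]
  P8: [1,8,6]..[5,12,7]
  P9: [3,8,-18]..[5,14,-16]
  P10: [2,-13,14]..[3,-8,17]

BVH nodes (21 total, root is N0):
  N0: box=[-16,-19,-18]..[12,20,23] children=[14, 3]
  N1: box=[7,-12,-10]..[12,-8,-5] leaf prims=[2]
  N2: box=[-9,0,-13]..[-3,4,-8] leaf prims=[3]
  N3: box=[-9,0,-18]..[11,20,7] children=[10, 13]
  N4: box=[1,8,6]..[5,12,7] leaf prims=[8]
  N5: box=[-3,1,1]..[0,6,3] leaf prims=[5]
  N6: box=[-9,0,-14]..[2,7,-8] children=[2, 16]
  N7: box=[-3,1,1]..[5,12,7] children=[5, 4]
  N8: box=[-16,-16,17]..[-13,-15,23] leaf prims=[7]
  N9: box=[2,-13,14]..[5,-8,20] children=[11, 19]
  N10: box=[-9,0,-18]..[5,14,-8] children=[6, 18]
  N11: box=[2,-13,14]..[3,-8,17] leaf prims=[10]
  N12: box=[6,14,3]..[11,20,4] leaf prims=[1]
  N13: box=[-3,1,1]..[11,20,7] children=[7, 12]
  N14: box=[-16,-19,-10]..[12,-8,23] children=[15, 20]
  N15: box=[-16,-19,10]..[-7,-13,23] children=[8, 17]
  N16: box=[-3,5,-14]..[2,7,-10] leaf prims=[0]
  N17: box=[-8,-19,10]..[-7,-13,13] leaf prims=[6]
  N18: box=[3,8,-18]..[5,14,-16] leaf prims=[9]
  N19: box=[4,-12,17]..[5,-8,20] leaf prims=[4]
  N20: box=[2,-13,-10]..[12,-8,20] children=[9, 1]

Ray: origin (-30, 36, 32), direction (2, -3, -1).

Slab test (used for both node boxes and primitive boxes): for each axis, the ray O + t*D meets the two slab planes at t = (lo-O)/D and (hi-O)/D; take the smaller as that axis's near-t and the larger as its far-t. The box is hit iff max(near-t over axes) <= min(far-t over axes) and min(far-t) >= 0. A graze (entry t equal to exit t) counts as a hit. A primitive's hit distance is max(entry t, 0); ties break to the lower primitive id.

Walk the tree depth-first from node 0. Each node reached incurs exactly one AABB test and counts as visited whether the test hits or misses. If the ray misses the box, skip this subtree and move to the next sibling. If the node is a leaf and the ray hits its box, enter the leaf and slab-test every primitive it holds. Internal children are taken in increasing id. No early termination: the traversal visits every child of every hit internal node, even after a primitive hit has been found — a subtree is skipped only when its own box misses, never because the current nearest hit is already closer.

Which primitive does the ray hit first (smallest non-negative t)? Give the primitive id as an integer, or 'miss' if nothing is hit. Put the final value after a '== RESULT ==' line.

Traverse from the root:
N0 x:[7,21] y:[16/3,55/3] z:[9,50] -> hit [9,55/3], descend [3, 14]
  N3 x:[21/2,41/2] y:[16/3,12] z:[25,50] -> miss, prune
  N14 x:[7,21] y:[44/3,55/3] z:[9,42] -> hit [44/3,55/3], descend [15, 20]
    N15 x:[7,23/2] y:[49/3,55/3] z:[9,22] -> miss, prune
    N20 x:[16,21] y:[44/3,49/3] z:[12,42] -> hit [16,49/3], descend [1, 9]
      N1 x:[37/2,21] y:[44/3,16] z:[37,42] -> miss, prune
      N9 x:[16,35/2] y:[44/3,49/3] z:[12,18] -> hit [16,49/3], descend [11, 19]
        N11 x:[16,33/2] y:[44/3,49/3] z:[15,18] -> hit [16,49/3] leaf, test {P10@t=16}
        N19 x:[17,35/2] y:[44/3,16] z:[12,15] -> miss, prune

Visited [0, 3, 14, 15, 20, 1, 9, 11, 19]. Tests: 9 box, 1 leaf. Nearest: P10.

== RESULT ==
10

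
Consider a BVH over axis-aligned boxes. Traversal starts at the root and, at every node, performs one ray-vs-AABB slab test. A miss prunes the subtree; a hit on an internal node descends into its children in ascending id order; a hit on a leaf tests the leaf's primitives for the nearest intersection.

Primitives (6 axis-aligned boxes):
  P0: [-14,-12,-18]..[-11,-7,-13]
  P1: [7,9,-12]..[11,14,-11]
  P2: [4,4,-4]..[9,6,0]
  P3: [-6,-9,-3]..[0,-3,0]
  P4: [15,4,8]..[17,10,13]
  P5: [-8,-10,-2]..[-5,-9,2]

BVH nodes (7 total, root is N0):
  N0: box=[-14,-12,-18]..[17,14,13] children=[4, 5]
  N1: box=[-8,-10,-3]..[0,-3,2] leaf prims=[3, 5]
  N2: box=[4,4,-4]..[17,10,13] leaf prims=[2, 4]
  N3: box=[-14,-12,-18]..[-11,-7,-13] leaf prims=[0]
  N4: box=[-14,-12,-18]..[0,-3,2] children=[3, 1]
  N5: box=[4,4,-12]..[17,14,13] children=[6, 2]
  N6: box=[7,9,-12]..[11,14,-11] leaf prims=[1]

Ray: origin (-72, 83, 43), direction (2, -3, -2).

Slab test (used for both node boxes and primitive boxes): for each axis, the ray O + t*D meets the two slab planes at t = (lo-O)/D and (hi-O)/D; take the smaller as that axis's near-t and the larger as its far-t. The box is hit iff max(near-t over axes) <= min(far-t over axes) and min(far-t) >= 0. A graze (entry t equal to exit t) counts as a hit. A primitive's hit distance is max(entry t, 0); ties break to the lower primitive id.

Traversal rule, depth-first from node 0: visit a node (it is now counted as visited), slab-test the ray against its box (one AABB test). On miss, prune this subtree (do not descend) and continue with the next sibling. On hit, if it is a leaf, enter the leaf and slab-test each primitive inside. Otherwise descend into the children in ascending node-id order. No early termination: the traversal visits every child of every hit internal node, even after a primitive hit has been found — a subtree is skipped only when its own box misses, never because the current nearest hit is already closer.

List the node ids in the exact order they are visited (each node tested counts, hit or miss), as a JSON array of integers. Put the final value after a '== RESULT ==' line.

Traverse from the root:
N0 x:[29,89/2] y:[23,95/3] z:[15,61/2] -> hit [29,61/2], descend [4, 5]
  N4 x:[29,36] y:[86/3,95/3] z:[41/2,61/2] -> hit [29,61/2], descend [1, 3]
    N1 x:[32,36] y:[86/3,31] z:[41/2,23] -> miss, prune
    N3 x:[29,61/2] y:[30,95/3] z:[28,61/2] -> hit [30,61/2] leaf, test {P0@t=30}
  N5 x:[38,89/2] y:[23,79/3] z:[15,55/2] -> miss, prune

Summary -> nodes [0, 4, 1, 3, 5]; box-tests=5; leaf-entries=1; first=P0

== RESULT ==
[0, 4, 1, 3, 5]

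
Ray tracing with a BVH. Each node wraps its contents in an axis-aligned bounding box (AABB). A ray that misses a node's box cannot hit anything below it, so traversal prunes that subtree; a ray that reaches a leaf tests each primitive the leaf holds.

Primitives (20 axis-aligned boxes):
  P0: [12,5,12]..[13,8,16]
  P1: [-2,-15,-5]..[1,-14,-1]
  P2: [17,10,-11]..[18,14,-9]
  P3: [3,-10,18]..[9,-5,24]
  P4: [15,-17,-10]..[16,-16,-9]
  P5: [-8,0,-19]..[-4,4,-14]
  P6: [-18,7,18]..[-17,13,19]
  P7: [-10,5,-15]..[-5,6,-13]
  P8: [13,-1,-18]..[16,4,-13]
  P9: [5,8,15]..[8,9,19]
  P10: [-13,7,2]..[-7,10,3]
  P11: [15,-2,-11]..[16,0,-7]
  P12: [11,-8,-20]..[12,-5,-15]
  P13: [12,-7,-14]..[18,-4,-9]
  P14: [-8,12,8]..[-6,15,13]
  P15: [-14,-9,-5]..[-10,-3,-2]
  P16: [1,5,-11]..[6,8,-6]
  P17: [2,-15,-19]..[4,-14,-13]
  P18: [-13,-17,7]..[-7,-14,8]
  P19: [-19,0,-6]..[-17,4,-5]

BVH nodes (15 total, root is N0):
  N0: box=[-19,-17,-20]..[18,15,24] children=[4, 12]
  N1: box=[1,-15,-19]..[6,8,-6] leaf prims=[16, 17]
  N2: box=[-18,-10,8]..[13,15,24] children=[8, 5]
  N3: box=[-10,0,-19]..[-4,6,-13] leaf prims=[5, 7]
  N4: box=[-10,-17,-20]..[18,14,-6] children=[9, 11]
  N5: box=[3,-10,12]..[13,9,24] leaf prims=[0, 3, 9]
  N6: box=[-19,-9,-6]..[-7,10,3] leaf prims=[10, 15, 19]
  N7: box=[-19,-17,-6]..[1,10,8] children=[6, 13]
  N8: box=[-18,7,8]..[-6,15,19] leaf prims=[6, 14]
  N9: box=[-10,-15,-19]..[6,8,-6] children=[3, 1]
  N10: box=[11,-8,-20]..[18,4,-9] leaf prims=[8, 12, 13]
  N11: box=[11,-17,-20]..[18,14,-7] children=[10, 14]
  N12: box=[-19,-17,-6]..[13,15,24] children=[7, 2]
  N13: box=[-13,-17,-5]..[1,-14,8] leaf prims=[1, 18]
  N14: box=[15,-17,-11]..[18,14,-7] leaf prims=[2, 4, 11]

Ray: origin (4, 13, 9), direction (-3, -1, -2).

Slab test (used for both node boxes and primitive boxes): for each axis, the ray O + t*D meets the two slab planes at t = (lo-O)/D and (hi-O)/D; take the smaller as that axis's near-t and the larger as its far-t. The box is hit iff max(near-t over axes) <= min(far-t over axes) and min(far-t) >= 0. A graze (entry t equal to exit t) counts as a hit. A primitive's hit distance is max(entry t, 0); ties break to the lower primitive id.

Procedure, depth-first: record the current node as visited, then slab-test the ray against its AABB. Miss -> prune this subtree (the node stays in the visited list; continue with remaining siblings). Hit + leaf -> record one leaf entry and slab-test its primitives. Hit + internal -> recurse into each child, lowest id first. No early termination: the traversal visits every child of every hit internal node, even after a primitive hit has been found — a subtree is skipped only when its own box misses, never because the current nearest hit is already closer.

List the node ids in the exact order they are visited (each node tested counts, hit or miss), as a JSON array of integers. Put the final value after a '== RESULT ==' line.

Trace the traversal:
N0 x:[-14/3,23/3] y:[-2,30] z:[-15/2,29/2] -> hit [-2,23/3], descend [4, 12]
  N4 x:[-14/3,14/3] y:[-1,30] z:[15/2,29/2] -> miss, prune
  N12 x:[-3,23/3] y:[-2,30] z:[-15/2,15/2] -> hit [-2,15/2], descend [2, 7]
    N2 x:[-3,22/3] y:[-2,23] z:[-15/2,1/2] -> hit [-2,1/2], descend [5, 8]
      N5 x:[-3,1/3] y:[4,23] z:[-15/2,-3/2] -> miss, prune
      N8 x:[10/3,22/3] y:[-2,6] z:[-5,1/2] -> miss, prune
    N7 x:[1,23/3] y:[3,30] z:[1/2,15/2] -> hit [3,15/2], descend [6, 13]
      N6 x:[11/3,23/3] y:[3,22] z:[3,15/2] -> hit [11/3,15/2] leaf, test {P10(miss), P15(miss), P19(miss)}
      N13 x:[1,17/3] y:[27,30] z:[1/2,7] -> miss, prune

order=[0, 4, 12, 2, 5, 8, 7, 6, 13]  |boxes|=9  |leaves|=1  hit=miss

== RESULT ==
[0, 4, 12, 2, 5, 8, 7, 6, 13]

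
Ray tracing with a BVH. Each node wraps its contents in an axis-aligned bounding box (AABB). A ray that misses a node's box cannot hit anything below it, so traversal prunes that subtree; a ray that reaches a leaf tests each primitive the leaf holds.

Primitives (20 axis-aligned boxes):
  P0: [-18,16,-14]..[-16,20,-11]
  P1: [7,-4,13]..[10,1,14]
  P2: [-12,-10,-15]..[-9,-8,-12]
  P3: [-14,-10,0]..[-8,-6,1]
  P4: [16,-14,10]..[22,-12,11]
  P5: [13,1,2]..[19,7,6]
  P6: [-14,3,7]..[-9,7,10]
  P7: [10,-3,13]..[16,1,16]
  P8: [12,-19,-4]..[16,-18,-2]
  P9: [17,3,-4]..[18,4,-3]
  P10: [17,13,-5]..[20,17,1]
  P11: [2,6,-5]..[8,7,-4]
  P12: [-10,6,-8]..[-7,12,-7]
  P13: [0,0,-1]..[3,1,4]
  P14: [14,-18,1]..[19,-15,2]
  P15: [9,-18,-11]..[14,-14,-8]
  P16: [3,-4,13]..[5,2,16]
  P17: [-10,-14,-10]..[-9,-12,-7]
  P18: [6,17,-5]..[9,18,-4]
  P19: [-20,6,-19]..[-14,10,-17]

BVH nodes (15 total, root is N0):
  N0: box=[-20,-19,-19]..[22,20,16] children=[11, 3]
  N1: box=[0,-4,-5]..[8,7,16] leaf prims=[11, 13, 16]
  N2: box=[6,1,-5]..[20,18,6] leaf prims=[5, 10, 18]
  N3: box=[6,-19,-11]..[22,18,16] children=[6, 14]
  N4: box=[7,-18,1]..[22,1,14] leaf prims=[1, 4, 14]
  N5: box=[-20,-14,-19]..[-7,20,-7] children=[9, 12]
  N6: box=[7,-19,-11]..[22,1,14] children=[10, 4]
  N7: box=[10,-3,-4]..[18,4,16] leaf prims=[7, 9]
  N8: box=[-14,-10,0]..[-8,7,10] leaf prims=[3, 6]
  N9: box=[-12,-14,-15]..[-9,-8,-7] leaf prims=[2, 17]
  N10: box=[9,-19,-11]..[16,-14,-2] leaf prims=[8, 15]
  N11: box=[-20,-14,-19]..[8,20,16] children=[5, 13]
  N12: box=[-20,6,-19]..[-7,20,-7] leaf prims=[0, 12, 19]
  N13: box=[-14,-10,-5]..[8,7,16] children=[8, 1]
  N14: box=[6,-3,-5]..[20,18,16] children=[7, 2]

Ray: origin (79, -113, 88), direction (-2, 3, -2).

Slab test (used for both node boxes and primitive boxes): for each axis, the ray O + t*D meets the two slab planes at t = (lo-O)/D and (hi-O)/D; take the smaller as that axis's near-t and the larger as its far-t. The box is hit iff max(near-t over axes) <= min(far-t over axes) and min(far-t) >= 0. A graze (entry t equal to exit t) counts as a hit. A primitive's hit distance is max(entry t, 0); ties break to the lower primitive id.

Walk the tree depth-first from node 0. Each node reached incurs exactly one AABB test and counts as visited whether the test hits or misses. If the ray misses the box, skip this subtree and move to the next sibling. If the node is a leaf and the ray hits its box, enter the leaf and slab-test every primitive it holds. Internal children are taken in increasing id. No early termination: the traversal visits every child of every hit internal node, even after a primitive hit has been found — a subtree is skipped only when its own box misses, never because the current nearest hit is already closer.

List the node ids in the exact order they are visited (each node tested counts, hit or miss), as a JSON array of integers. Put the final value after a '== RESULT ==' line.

Trace the traversal:
N0 x:[57/2,99/2] y:[94/3,133/3] z:[36,107/2] -> hit [36,133/3], descend [3, 11]
  N3 x:[57/2,73/2] y:[94/3,131/3] z:[36,99/2] -> hit [36,73/2], descend [6, 14]
    N6 x:[57/2,36] y:[94/3,38] z:[37,99/2] -> miss, prune
    N14 x:[59/2,73/2] y:[110/3,131/3] z:[36,93/2] -> miss, prune
  N11 x:[71/2,99/2] y:[33,133/3] z:[36,107/2] -> hit [36,133/3], descend [5, 13]
    N5 x:[43,99/2] y:[33,133/3] z:[95/2,107/2] -> miss, prune
    N13 x:[71/2,93/2] y:[103/3,40] z:[36,93/2] -> hit [36,40], descend [1, 8]
      N1 x:[71/2,79/2] y:[109/3,40] z:[36,93/2] -> hit [109/3,79/2] leaf, test {P11(miss), P13(miss), P16@t=37}
      N8 x:[87/2,93/2] y:[103/3,40] z:[39,44] -> miss, prune

Visited [0, 3, 6, 14, 11, 5, 13, 1, 8]. Tests: 9 box, 1 leaf. Nearest: P16.

== RESULT ==
[0, 3, 6, 14, 11, 5, 13, 1, 8]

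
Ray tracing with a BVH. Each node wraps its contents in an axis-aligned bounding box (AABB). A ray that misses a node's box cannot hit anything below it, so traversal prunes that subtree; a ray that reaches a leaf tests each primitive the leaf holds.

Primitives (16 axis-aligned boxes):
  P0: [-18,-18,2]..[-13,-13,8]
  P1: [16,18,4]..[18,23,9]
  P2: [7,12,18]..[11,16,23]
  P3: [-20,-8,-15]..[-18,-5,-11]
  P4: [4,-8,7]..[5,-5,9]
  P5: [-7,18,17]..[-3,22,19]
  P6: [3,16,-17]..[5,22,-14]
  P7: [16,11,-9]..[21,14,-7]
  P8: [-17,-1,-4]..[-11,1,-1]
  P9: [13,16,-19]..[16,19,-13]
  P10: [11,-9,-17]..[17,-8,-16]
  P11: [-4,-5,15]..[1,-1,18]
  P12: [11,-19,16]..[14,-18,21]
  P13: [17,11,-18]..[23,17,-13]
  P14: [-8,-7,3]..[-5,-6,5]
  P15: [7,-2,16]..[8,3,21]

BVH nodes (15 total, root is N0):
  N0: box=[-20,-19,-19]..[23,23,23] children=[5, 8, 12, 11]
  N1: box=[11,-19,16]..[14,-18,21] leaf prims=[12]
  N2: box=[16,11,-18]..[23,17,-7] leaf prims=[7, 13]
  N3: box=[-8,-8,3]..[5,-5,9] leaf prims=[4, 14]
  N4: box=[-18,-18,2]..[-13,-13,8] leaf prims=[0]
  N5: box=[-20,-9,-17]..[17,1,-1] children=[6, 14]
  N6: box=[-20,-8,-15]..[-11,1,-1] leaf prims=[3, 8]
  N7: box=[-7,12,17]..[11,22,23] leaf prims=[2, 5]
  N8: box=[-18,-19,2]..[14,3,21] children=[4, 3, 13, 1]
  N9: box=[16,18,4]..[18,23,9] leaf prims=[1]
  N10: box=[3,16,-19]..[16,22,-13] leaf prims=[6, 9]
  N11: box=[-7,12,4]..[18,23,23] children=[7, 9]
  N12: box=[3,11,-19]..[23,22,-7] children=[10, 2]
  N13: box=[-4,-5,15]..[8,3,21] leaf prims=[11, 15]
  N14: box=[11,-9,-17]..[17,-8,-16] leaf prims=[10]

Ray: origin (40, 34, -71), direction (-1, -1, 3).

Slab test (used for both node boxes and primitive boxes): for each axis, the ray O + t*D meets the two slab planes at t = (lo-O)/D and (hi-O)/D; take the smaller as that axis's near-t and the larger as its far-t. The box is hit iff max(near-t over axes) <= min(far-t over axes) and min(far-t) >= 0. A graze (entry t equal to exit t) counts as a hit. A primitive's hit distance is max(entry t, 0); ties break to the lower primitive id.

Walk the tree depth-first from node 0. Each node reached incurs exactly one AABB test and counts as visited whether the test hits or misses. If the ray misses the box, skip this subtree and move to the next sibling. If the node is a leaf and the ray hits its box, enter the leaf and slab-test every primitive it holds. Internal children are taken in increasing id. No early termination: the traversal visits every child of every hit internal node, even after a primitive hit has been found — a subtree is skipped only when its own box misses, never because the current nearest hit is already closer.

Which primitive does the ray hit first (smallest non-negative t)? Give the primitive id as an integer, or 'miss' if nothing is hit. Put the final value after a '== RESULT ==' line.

Traverse from the root:
N0 x:[17,60] y:[11,53] z:[52/3,94/3] -> hit [52/3,94/3], descend [5, 8, 11, 12]
  N5 x:[23,60] y:[33,43] z:[18,70/3] -> miss, prune
  N8 x:[26,58] y:[31,53] z:[73/3,92/3] -> miss, prune
  N11 x:[22,47] y:[11,22] z:[25,94/3] -> miss, prune
  N12 x:[17,37] y:[12,23] z:[52/3,64/3] -> hit [52/3,64/3], descend [2, 10]
    N2 x:[17,24] y:[17,23] z:[53/3,64/3] -> hit [53/3,64/3] leaf, test {P7@t=62/3, P13@t=53/3}
    N10 x:[24,37] y:[12,18] z:[52/3,58/3] -> miss, prune

order=[0, 5, 8, 11, 12, 2, 10]  |boxes|=7  |leaves|=1  hit=P13

== RESULT ==
13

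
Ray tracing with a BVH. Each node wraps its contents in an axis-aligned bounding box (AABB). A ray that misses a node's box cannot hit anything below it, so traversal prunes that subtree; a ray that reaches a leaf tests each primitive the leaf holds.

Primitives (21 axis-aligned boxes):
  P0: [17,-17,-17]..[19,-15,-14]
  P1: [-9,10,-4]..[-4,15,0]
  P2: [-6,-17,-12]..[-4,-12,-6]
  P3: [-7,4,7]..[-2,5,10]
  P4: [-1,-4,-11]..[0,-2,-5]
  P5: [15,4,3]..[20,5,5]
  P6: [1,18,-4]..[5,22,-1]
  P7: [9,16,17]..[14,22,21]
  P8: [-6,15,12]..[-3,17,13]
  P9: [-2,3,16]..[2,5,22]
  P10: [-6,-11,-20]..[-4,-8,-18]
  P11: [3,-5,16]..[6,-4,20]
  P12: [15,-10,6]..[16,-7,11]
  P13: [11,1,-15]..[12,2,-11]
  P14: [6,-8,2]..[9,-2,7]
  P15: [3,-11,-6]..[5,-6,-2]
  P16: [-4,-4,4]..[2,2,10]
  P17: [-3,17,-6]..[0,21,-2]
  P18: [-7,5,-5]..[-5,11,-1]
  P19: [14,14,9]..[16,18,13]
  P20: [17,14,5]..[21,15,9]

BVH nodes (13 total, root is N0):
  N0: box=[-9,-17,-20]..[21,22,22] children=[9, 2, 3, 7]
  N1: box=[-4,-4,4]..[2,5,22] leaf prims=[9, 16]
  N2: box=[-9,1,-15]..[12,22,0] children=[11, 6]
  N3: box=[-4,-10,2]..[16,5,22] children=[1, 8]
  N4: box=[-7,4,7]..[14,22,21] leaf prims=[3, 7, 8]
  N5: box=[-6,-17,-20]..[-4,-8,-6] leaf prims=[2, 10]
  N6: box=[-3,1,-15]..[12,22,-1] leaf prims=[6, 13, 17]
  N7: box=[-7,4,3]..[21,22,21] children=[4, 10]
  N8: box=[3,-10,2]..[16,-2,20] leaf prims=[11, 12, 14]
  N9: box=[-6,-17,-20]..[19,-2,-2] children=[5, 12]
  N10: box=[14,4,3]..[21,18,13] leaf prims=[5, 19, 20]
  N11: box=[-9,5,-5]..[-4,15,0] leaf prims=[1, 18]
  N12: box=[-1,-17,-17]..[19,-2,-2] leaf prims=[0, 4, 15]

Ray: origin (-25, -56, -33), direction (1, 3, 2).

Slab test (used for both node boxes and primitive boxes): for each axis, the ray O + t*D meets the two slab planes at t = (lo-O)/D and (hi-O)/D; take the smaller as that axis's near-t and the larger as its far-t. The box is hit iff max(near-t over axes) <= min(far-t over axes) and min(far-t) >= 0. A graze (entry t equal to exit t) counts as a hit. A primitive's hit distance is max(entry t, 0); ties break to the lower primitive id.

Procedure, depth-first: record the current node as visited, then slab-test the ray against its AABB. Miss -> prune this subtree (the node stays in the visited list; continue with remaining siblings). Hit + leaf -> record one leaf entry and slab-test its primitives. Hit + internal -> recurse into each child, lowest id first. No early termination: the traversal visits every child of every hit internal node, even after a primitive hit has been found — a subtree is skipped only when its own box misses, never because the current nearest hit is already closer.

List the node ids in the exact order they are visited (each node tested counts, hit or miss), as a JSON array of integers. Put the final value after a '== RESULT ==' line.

Walk:
N0 x:[16,46] y:[13,26] z:[13/2,55/2] -> hit [16,26], descend [2, 3, 7, 9]
  N2 x:[16,37] y:[19,26] z:[9,33/2] -> miss, prune
  N3 x:[21,41] y:[46/3,61/3] z:[35/2,55/2] -> miss, prune
  N7 x:[18,46] y:[20,26] z:[18,27] -> hit [20,26], descend [4, 10]
    N4 x:[18,39] y:[20,26] z:[20,27] -> hit [20,26] leaf, test {P3@t=20, P7(miss), P8(miss)}
    N10 x:[39,46] y:[20,74/3] z:[18,23] -> miss, prune
  N9 x:[19,44] y:[13,18] z:[13/2,31/2] -> miss, prune

Visited [0, 2, 3, 7, 4, 10, 9]. Tests: 7 box, 1 leaf. Nearest: P3.

== RESULT ==
[0, 2, 3, 7, 4, 10, 9]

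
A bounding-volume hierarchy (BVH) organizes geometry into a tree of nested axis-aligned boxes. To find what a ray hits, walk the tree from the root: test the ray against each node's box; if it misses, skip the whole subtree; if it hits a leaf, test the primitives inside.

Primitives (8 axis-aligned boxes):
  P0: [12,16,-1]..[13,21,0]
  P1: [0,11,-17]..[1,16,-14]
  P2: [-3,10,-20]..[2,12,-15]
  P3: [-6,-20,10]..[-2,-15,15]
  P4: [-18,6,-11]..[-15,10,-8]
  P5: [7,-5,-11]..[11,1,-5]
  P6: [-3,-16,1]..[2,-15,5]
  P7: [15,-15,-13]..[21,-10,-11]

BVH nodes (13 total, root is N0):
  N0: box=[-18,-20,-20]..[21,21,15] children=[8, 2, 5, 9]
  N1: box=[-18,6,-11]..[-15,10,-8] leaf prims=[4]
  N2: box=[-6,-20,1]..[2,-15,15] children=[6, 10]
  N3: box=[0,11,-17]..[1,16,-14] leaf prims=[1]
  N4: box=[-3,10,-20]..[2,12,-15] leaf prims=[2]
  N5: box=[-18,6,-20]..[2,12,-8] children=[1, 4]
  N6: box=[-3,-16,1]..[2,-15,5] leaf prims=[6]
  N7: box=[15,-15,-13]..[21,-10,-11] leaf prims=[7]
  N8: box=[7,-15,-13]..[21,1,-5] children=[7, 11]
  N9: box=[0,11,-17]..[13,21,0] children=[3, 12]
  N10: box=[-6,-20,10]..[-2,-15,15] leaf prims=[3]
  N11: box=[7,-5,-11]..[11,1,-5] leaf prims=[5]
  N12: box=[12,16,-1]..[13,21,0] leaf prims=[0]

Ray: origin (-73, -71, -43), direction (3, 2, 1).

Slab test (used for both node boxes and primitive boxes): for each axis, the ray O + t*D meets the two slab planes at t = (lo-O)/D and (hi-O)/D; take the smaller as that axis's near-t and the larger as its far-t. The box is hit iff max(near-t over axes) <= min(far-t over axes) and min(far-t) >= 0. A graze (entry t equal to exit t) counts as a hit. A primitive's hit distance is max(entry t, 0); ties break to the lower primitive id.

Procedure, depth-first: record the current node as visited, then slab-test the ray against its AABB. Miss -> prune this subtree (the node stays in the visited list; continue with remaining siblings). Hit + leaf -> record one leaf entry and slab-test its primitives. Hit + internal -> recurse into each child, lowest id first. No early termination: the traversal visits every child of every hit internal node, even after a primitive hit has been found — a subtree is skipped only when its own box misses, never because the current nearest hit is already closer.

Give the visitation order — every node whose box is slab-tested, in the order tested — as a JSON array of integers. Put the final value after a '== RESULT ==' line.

Trace the traversal:
N0 x:[55/3,94/3] y:[51/2,46] z:[23,58] -> hit [51/2,94/3], descend [2, 5, 8, 9]
  N2 x:[67/3,25] y:[51/2,28] z:[44,58] -> miss, prune
  N5 x:[55/3,25] y:[77/2,83/2] z:[23,35] -> miss, prune
  N8 x:[80/3,94/3] y:[28,36] z:[30,38] -> hit [30,94/3], descend [7, 11]
    N7 x:[88/3,94/3] y:[28,61/2] z:[30,32] -> hit [30,61/2] leaf, test {P7@t=30}
    N11 x:[80/3,28] y:[33,36] z:[32,38] -> miss, prune
  N9 x:[73/3,86/3] y:[41,46] z:[26,43] -> miss, prune

Summary -> nodes [0, 2, 5, 8, 7, 11, 9]; box-tests=7; leaf-entries=1; first=P7

== RESULT ==
[0, 2, 5, 8, 7, 11, 9]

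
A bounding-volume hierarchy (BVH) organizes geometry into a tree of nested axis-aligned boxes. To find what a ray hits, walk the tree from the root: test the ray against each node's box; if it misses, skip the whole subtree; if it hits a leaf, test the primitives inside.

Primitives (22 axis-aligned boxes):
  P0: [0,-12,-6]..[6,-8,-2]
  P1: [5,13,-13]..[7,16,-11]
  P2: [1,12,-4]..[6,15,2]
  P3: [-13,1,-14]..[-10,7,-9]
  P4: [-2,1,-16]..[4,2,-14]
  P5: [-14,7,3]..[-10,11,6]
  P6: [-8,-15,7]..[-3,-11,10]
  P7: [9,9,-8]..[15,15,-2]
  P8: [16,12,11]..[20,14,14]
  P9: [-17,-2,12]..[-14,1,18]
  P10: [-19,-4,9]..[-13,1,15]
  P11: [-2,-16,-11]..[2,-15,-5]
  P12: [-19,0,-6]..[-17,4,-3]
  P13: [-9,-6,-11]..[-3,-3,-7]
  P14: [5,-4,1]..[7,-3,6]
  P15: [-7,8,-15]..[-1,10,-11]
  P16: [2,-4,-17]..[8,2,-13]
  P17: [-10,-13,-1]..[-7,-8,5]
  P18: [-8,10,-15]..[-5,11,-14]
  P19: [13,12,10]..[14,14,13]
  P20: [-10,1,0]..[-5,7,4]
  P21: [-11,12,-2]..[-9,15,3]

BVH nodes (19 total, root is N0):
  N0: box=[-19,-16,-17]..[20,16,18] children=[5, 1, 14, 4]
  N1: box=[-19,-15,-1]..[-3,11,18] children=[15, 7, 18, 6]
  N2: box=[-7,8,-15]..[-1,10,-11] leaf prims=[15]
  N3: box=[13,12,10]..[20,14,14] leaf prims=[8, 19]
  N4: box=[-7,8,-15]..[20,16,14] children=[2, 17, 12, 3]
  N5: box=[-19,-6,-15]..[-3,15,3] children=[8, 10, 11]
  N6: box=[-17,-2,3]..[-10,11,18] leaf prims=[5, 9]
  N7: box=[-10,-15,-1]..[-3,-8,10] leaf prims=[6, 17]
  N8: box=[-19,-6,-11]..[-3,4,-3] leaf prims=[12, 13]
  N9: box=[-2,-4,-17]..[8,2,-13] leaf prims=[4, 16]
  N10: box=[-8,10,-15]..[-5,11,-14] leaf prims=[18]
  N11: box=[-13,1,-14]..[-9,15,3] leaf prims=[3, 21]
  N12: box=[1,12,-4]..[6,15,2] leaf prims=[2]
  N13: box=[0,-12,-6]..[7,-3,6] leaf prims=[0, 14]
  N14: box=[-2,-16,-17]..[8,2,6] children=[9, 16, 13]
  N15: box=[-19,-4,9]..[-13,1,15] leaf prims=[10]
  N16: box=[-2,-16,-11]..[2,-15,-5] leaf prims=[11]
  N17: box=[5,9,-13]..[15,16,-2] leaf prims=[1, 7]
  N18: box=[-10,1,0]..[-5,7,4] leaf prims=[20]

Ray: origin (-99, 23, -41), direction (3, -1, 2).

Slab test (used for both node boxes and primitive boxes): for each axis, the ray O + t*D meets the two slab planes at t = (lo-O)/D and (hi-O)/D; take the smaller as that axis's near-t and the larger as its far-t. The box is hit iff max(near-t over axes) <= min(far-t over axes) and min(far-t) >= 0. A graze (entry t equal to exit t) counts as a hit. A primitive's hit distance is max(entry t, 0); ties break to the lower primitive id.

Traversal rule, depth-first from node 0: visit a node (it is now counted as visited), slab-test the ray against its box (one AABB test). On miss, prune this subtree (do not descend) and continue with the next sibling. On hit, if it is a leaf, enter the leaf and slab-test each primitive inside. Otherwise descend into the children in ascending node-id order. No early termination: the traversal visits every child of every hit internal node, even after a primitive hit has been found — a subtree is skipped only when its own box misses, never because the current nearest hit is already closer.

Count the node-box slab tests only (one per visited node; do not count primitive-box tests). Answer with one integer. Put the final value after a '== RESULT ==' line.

Walk:
N0 x:[80/3,119/3] y:[7,39] z:[12,59/2] -> hit [80/3,59/2], descend [1, 4, 5, 14]
  N1 x:[80/3,32] y:[12,38] z:[20,59/2] -> hit [80/3,59/2], descend [6, 7, 15, 18]
    N6 x:[82/3,89/3] y:[12,25] z:[22,59/2] -> miss, prune
    N7 x:[89/3,32] y:[31,38] z:[20,51/2] -> miss, prune
    N15 x:[80/3,86/3] y:[22,27] z:[25,28] -> hit [80/3,27] leaf, test {P10@t=80/3}
    N18 x:[89/3,94/3] y:[16,22] z:[41/2,45/2] -> miss, prune
  N4 x:[92/3,119/3] y:[7,15] z:[13,55/2] -> miss, prune
  N5 x:[80/3,32] y:[8,29] z:[13,22] -> miss, prune
  N14 x:[97/3,107/3] y:[21,39] z:[12,47/2] -> miss, prune

9 AABB tests over nodes [0, 1, 6, 7, 15, 18, 4, 5, 14]; 1 leaf entered; closest P10.

== RESULT ==
9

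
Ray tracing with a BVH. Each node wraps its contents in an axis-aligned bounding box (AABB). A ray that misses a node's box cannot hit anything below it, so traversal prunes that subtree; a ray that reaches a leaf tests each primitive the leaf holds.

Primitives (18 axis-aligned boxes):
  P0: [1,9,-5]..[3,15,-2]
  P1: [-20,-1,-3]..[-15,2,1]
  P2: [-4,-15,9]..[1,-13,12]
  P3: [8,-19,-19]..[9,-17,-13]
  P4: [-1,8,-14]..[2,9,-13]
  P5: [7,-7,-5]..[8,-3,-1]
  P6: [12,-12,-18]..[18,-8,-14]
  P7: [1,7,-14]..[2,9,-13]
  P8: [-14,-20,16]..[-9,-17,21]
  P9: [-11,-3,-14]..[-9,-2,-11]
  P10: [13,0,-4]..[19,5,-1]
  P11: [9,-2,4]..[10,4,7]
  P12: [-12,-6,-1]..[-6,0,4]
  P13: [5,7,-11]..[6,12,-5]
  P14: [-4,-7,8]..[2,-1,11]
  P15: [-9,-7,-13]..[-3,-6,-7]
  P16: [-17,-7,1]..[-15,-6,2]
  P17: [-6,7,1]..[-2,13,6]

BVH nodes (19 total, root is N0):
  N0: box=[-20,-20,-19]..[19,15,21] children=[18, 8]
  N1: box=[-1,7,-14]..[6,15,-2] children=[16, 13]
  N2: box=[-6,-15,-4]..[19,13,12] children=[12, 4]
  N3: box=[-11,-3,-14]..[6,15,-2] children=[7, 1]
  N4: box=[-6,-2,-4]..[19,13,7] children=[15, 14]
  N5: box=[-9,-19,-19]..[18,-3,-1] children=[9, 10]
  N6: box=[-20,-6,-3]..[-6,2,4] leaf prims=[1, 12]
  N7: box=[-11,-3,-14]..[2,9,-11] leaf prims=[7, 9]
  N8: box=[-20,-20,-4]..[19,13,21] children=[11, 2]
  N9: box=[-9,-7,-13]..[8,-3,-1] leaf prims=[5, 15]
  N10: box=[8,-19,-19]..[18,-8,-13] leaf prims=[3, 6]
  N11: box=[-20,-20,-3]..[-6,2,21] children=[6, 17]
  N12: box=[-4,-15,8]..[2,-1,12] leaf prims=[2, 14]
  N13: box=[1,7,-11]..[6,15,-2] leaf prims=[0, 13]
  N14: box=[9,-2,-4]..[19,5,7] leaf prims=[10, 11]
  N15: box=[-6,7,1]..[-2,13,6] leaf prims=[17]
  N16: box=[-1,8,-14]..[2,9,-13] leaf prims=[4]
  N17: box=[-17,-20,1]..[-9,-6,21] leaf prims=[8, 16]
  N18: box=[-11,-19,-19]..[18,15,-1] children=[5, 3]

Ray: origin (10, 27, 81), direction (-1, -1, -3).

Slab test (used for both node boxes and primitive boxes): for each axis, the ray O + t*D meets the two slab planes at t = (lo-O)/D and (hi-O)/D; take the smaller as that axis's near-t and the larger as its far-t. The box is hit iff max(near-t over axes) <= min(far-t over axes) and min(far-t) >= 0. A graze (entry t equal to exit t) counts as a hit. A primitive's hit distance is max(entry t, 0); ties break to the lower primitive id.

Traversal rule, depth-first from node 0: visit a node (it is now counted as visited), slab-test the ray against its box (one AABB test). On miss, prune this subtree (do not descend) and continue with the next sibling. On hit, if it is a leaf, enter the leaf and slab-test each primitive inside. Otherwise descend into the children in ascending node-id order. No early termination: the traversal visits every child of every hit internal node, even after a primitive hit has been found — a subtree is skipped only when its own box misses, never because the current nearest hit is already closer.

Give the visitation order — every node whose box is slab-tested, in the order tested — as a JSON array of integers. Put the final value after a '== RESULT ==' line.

Walk:
N0 x:[-9,30] y:[12,47] z:[20,100/3] -> hit [20,30], descend [8, 18]
  N8 x:[-9,30] y:[14,47] z:[20,85/3] -> hit [20,85/3], descend [2, 11]
    N2 x:[-9,16] y:[14,42] z:[23,85/3] -> miss, prune
    N11 x:[16,30] y:[25,47] z:[20,28] -> hit [25,28], descend [6, 17]
      N6 x:[16,30] y:[25,33] z:[77/3,28] -> hit [77/3,28] leaf, test {P1@t=80/3, P12(miss)}
      N17 x:[19,27] y:[33,47] z:[20,80/3] -> miss, prune
  N18 x:[-8,21] y:[12,46] z:[82/3,100/3] -> miss, prune

Visited [0, 8, 2, 11, 6, 17, 18]. Tests: 7 box, 1 leaf. Nearest: P1.

== RESULT ==
[0, 8, 2, 11, 6, 17, 18]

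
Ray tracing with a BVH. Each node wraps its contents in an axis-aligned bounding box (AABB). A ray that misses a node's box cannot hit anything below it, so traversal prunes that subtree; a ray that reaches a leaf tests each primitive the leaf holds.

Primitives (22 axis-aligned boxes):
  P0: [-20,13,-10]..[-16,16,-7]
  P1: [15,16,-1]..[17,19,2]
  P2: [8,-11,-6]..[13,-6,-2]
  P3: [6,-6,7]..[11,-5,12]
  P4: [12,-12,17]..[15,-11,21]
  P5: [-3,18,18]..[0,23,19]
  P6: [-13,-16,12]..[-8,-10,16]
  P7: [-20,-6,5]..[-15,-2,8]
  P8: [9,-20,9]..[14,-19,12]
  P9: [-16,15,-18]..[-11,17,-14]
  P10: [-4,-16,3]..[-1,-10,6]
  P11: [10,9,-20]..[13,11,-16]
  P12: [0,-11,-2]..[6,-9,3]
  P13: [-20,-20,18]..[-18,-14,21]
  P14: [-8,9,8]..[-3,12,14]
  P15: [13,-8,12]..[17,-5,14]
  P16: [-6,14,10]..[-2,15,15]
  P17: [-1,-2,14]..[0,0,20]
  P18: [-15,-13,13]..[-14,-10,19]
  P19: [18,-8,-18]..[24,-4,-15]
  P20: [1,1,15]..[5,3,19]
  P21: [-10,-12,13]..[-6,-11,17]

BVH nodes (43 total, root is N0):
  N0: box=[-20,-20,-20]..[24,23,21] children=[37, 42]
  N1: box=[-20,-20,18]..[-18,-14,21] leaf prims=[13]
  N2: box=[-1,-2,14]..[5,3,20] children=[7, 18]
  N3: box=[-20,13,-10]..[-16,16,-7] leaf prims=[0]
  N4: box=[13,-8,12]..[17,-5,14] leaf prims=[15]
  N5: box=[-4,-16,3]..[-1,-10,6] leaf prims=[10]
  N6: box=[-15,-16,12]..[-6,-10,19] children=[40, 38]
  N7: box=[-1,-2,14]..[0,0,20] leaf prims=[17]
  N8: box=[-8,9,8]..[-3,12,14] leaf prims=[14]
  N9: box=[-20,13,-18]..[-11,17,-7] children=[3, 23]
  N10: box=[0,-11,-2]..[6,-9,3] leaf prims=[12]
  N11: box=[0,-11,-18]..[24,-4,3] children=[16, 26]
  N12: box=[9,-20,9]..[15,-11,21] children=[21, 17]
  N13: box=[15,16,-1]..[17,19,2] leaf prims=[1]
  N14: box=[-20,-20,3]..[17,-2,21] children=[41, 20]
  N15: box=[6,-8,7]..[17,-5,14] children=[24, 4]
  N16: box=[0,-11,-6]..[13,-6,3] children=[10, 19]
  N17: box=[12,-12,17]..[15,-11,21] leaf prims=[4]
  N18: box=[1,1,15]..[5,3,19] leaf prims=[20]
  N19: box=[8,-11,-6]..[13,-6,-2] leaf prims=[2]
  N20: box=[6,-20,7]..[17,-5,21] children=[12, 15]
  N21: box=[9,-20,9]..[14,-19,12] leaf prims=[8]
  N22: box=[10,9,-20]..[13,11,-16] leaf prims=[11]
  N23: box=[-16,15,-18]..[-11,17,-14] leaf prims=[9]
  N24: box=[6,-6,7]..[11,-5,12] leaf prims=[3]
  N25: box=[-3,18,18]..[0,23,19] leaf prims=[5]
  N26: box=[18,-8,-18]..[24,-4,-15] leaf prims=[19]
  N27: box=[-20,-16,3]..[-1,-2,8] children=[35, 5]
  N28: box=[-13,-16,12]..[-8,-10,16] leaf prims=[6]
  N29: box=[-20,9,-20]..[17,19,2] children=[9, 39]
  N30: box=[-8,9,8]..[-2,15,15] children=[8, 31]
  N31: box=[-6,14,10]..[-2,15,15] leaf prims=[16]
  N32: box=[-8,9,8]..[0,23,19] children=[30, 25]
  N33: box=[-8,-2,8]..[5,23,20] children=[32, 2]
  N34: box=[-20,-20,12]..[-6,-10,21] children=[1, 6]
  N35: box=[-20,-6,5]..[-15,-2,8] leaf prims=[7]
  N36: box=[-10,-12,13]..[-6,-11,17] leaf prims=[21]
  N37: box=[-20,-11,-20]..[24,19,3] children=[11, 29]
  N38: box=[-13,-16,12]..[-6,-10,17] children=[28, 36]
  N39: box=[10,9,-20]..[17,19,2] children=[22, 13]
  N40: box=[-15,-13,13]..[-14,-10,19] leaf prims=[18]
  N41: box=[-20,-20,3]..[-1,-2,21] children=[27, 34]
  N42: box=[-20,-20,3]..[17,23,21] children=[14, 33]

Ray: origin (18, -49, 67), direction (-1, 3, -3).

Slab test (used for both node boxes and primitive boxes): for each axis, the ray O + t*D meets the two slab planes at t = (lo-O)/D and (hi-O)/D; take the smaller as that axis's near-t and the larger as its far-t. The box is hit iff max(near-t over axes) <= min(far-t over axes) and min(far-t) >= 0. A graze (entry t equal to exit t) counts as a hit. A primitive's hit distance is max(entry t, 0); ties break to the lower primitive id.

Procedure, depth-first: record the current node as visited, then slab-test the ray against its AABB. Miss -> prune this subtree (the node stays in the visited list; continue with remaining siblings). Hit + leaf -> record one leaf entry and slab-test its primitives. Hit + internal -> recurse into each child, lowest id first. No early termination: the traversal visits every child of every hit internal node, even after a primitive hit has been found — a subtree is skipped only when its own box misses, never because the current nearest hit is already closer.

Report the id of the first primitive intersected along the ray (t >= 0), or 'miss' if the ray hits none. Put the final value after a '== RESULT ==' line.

Trace the traversal:
N0 x:[-6,38] y:[29/3,24] z:[46/3,29] -> hit [46/3,24], descend [37, 42]
  N37 x:[-6,38] y:[38/3,68/3] z:[64/3,29] -> hit [64/3,68/3], descend [11, 29]
    N11 x:[-6,18] y:[38/3,15] z:[64/3,85/3] -> miss, prune
    N29 x:[1,38] y:[58/3,68/3] z:[65/3,29] -> hit [65/3,68/3], descend [9, 39]
      N9 x:[29,38] y:[62/3,22] z:[74/3,85/3] -> miss, prune
      N39 x:[1,8] y:[58/3,68/3] z:[65/3,29] -> miss, prune
  N42 x:[1,38] y:[29/3,24] z:[46/3,64/3] -> hit [46/3,64/3], descend [14, 33]
    N14 x:[1,38] y:[29/3,47/3] z:[46/3,64/3] -> hit [46/3,47/3], descend [20, 41]
      N20 x:[1,12] y:[29/3,44/3] z:[46/3,20] -> miss, prune
      N41 x:[19,38] y:[29/3,47/3] z:[46/3,64/3] -> miss, prune
    N33 x:[13,26] y:[47/3,24] z:[47/3,59/3] -> hit [47/3,59/3], descend [2, 32]
      N2 x:[13,19] y:[47/3,52/3] z:[47/3,53/3] -> hit [47/3,52/3], descend [7, 18]
        N7 x:[18,19] y:[47/3,49/3] z:[47/3,53/3] -> miss, prune
        N18 x:[13,17] y:[50/3,52/3] z:[16,52/3] -> hit [50/3,17] leaf, test {P20@t=50/3}
      N32 x:[18,26] y:[58/3,24] z:[16,59/3] -> hit [58/3,59/3], descend [25, 30]
        N25 x:[18,21] y:[67/3,24] z:[16,49/3] -> miss, prune
        N30 x:[20,26] y:[58/3,64/3] z:[52/3,59/3] -> miss, prune

Summary -> nodes [0, 37, 11, 29, 9, 39, 42, 14, 20, 41, 33, 2, 7, 18, 32, 25, 30]; box-tests=17; leaf-entries=1; first=P20

== RESULT ==
20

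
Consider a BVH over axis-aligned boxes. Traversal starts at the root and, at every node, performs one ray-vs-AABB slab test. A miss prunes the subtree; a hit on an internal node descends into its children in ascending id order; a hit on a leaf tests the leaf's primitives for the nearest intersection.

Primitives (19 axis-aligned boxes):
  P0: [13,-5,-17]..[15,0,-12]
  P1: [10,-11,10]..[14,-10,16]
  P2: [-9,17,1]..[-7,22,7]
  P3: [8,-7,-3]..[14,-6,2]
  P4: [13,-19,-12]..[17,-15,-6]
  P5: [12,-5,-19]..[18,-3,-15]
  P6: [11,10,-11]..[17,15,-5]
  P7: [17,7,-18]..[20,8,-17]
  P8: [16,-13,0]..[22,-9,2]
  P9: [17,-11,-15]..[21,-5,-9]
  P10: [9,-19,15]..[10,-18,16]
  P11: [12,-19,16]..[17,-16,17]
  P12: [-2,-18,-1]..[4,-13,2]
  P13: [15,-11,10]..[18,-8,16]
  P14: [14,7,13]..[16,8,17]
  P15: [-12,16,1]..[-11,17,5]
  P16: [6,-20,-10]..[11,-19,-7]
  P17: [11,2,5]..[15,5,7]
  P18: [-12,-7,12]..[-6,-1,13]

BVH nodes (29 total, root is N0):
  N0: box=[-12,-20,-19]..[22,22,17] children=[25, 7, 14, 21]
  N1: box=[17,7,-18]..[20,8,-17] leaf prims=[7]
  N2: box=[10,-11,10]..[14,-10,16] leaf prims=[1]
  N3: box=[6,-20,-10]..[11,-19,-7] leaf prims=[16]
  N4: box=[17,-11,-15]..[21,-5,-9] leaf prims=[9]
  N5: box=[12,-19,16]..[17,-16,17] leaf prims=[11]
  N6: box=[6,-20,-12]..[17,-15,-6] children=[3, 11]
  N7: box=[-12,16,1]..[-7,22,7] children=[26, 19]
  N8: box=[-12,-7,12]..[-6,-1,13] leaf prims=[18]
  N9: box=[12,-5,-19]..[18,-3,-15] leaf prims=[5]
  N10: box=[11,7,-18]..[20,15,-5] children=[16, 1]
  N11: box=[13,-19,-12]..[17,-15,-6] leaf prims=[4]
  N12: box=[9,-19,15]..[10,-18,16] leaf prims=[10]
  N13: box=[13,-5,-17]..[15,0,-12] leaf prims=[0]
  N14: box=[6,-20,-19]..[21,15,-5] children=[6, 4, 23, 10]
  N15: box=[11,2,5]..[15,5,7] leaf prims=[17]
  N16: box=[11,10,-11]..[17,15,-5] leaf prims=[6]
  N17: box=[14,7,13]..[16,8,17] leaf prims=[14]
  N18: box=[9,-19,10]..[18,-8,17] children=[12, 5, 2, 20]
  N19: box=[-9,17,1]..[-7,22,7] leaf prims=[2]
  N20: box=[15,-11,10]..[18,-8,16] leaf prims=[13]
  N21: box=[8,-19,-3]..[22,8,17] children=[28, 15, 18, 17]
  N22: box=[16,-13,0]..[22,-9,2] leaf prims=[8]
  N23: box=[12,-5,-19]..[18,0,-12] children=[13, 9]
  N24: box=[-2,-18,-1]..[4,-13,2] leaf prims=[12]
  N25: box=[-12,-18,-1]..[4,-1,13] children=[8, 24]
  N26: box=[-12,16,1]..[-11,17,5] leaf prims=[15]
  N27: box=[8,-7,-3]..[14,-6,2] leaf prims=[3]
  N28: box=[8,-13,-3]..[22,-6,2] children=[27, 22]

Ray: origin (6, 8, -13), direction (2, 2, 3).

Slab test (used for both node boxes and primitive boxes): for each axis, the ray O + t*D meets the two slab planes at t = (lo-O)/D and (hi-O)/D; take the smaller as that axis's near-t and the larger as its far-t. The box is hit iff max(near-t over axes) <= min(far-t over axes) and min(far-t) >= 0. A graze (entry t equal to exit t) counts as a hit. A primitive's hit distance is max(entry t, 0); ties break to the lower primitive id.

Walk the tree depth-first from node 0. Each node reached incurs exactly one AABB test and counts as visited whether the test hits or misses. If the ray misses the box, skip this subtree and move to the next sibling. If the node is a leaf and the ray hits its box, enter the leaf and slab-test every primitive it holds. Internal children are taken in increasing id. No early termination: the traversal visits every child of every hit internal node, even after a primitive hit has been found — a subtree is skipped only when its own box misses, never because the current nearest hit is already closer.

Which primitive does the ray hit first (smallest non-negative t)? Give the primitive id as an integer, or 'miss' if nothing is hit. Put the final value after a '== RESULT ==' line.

Traverse from the root:
N0 x:[-9,8] y:[-14,7] z:[-2,10] -> hit [-2,7], descend [7, 14, 21, 25]
  N7 x:[-9,-13/2] y:[4,7] z:[14/3,20/3] -> miss, prune
  N14 x:[0,15/2] y:[-14,7/2] z:[-2,8/3] -> hit [0,8/3], descend [4, 6, 10, 23]
    N4 x:[11/2,15/2] y:[-19/2,-13/2] z:[-2/3,4/3] -> miss, prune
    N6 x:[0,11/2] y:[-14,-23/2] z:[1/3,7/3] -> miss, prune
    N10 x:[5/2,7] y:[-1/2,7/2] z:[-5/3,8/3] -> hit [5/2,8/3], descend [1, 16]
      N1 x:[11/2,7] y:[-1/2,0] z:[-5/3,-4/3] -> miss, prune
      N16 x:[5/2,11/2] y:[1,7/2] z:[2/3,8/3] -> hit [5/2,8/3] leaf, test {P6@t=5/2}
    N23 x:[3,6] y:[-13/2,-4] z:[-2,1/3] -> miss, prune
  N21 x:[1,8] y:[-27/2,0] z:[10/3,10] -> miss, prune
  N25 x:[-9,-1] y:[-13,-9/2] z:[4,26/3] -> miss, prune

11 AABB tests over nodes [0, 7, 14, 4, 6, 10, 1, 16, 23, 21, 25]; 1 leaf entered; closest P6.

== RESULT ==
6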